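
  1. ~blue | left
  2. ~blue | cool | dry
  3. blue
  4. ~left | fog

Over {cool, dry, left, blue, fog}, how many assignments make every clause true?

3

There are 2^5 = 32 truth assignments over (cool, dry, left, blue, fog).
Split on cool. With cool = 1, the clauses containing cool are satisfied and ~cool drops from the rest; 2 of the 2^4 = 16 assignments to the other variables satisfy what remains.
With cool = 0, by the same count on the reduced clause set, 1 assignment works.
Total: 2 + 1 = 3.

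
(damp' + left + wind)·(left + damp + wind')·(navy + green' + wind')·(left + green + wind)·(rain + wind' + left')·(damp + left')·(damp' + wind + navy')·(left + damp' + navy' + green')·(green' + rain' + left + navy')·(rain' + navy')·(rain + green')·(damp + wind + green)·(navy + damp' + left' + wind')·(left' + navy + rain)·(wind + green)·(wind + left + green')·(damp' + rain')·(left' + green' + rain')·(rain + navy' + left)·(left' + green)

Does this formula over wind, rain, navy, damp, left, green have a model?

Yes, satisfiable

Case damp = 1:
From the singleton clause (rain'), rain = 0.
From the singleton clause (green'), green = 0.
From the singleton clause (wind), wind = 1.
From the singleton clause (left'), left = 0.
From the singleton clause (navy'), navy = 0.
This assignment satisfies each clause.
A satisfying assignment: wind ↦ 1; rain ↦ 0; navy ↦ 0; damp ↦ 1; left ↦ 0; green ↦ 0.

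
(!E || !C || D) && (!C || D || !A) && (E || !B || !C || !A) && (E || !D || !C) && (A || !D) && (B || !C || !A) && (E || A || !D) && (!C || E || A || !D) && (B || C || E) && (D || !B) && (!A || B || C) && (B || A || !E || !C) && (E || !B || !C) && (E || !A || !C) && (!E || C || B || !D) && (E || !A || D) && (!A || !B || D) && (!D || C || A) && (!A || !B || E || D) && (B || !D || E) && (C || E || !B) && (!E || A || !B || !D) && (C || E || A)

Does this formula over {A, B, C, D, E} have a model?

Satisfiable

Case A = false:
The clause (!D) is unit, so D = false.
The clause (!B) is unit, so B = false.
Case E = false:
The clause (C) is unit, so C = true.
This assignment satisfies each clause.
A satisfying assignment: A=false,  B=false,  C=true,  D=false,  E=false.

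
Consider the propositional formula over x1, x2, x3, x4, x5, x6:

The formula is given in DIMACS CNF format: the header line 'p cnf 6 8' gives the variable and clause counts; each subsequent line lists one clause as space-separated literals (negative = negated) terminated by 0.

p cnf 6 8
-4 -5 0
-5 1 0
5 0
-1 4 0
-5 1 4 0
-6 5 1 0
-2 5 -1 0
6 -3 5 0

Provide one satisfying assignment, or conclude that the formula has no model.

The clause (x5) is unit, so x5 = True.
The clause (¬x4) is unit, so x4 = False.
The clause (x1) is unit, so x1 = True.
Now (¬x1) is unsatisfied and unit — conflict.

UNSATISFIABLE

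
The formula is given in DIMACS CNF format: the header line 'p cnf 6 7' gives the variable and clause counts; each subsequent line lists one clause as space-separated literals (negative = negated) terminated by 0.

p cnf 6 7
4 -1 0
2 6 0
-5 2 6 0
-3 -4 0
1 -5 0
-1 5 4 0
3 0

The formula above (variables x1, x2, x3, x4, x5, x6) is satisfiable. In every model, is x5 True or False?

False

Suppose x5 = True.
From the singleton clause (x1), x1 = True.
From the singleton clause (x4), x4 = True.
From the singleton clause (¬x3), x3 = False.
But (x3) is also a unit clause — contradiction.
So every satisfying assignment has x5 = False.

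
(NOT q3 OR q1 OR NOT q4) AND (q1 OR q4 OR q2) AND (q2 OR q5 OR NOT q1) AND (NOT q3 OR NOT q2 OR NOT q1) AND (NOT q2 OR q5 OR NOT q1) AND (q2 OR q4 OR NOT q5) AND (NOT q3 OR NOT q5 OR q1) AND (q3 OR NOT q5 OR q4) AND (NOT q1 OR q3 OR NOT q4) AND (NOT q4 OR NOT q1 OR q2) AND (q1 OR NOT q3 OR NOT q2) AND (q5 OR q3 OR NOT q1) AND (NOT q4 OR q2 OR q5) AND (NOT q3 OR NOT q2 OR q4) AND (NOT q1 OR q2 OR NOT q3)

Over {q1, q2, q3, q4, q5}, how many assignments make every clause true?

There are 2^5 = 32 truth assignments over (q1, q2, q3, q4, q5).
Split on q1. With q1 = true, the clauses containing q1 are satisfied and NOT q1 drops from the rest; 0 of the 2^4 = 16 assignments to the other variables satisfy what remains.
With q1 = false, by the same count on the reduced clause set, 4 assignments work.
Total: 0 + 4 = 4.

4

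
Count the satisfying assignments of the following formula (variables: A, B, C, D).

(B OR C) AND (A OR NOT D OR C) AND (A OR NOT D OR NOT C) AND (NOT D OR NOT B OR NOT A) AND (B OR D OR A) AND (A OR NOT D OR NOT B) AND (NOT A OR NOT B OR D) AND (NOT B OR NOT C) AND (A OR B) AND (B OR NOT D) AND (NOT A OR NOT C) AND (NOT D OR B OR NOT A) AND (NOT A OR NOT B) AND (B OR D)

There are 2^4 = 16 truth assignments over (A, B, C, D).
Check each against the 14 clauses (columns in the order A, B, C, D):
  F F F F  ✗ fails (B OR C)
  F F F T  ✗ fails (B OR C)
  F F T F  ✗ fails (B OR D OR A)
  F F T T  ✗ fails (A OR NOT D OR NOT C)
  F T F F  ✓ satisfies all
  F T F T  ✗ fails (A OR NOT D OR C)
  F T T F  ✗ fails (NOT B OR NOT C)
  F T T T  ✗ fails (A OR NOT D OR NOT C)
  T F F F  ✗ fails (B OR C)
  T F F T  ✗ fails (B OR C)
  T F T F  ✗ fails (NOT A OR NOT C)
  T F T T  ✗ fails (B OR NOT D)
  T T F F  ✗ fails (NOT A OR NOT B OR D)
  T T F T  ✗ fails (NOT D OR NOT B OR NOT A)
  T T T F  ✗ fails (NOT A OR NOT B OR D)
  T T T T  ✗ fails (NOT D OR NOT B OR NOT A)
1 of the 16 rows is a model.

1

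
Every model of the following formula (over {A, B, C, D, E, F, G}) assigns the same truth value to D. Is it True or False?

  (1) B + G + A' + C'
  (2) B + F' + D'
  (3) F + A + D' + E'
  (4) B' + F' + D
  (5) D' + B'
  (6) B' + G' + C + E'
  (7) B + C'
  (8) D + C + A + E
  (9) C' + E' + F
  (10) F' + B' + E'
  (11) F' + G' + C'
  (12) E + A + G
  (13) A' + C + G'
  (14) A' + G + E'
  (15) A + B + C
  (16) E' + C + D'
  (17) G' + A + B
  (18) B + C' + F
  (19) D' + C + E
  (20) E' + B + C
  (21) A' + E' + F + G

False

Suppose D = 1.
Unit clause (B') forces B = 0.
Unit clause (F') forces F = 0.
Unit clause (C') forces C = 0.
Unit clause (A) forces A = 1.
Unit clause (G') forces G = 0.
Unit clause (E') forces E = 0.
But (E) is also a unit clause — contradiction.
So every satisfying assignment has D = False.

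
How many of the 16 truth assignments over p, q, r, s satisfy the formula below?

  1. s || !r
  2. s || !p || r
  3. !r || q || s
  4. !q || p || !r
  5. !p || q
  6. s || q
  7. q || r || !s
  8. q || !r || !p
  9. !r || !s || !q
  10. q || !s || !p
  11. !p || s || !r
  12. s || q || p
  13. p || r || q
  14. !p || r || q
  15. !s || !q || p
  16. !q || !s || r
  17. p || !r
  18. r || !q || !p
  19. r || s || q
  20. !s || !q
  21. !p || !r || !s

There are 2^4 = 16 truth assignments over (p, q, r, s).
Check each against the 21 clauses (columns in the order p, q, r, s):
  F F F F  ✗ fails (s || q)
  F F F T  ✗ fails (q || r || !s)
  F F T F  ✗ fails (s || !r)
  F F T T  ✗ fails (p || !r)
  F T F F  ✓ satisfies all
  F T F T  ✗ fails (!s || !q || p)
  F T T F  ✗ fails (s || !r)
  F T T T  ✗ fails (!q || p || !r)
  T F F F  ✗ fails (s || !p || r)
  T F F T  ✗ fails (!p || q)
  T F T F  ✗ fails (s || !r)
  T F T T  ✗ fails (!p || q)
  T T F F  ✗ fails (s || !p || r)
  T T F T  ✗ fails (!q || !s || r)
  T T T F  ✗ fails (s || !r)
  T T T T  ✗ fails (!r || !s || !q)
1 of the 16 rows is a model.

1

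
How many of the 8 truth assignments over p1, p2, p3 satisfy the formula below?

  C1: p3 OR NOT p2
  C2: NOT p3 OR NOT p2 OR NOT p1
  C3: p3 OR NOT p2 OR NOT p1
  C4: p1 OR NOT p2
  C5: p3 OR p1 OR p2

3

There are 2^3 = 8 truth assignments over (p1, p2, p3).
Check each against the 5 clauses (columns in the order p1, p2, p3):
  F F F  ✗ fails (p3 OR p1 OR p2)
  F F T  ✓ satisfies all
  F T F  ✗ fails (p3 OR NOT p2)
  F T T  ✗ fails (p1 OR NOT p2)
  T F F  ✓ satisfies all
  T F T  ✓ satisfies all
  T T F  ✗ fails (p3 OR NOT p2)
  T T T  ✗ fails (NOT p3 OR NOT p2 OR NOT p1)
3 of the 8 rows are models.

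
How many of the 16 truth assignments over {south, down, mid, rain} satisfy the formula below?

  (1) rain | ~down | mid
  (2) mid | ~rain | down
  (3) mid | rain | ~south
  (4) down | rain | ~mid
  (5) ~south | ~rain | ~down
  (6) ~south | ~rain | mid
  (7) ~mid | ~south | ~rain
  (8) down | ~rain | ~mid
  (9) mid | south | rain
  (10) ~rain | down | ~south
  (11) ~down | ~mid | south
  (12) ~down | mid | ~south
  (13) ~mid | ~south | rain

1

There are 2^4 = 16 truth assignments over (south, down, mid, rain).
Check each against the 13 clauses (columns in the order south, down, mid, rain):
  F F F F  ✗ fails (mid | south | rain)
  F F F T  ✗ fails (mid | ~rain | down)
  F F T F  ✗ fails (down | rain | ~mid)
  F F T T  ✗ fails (down | ~rain | ~mid)
  F T F F  ✗ fails (rain | ~down | mid)
  F T F T  ✓ satisfies all
  F T T F  ✗ fails (~down | ~mid | south)
  F T T T  ✗ fails (~down | ~mid | south)
  T F F F  ✗ fails (mid | rain | ~south)
  T F F T  ✗ fails (mid | ~rain | down)
  T F T F  ✗ fails (down | rain | ~mid)
  T F T T  ✗ fails (~mid | ~south | ~rain)
  T T F F  ✗ fails (rain | ~down | mid)
  T T F T  ✗ fails (~south | ~rain | ~down)
  T T T F  ✗ fails (~mid | ~south | rain)
  T T T T  ✗ fails (~south | ~rain | ~down)
1 of the 16 rows is a model.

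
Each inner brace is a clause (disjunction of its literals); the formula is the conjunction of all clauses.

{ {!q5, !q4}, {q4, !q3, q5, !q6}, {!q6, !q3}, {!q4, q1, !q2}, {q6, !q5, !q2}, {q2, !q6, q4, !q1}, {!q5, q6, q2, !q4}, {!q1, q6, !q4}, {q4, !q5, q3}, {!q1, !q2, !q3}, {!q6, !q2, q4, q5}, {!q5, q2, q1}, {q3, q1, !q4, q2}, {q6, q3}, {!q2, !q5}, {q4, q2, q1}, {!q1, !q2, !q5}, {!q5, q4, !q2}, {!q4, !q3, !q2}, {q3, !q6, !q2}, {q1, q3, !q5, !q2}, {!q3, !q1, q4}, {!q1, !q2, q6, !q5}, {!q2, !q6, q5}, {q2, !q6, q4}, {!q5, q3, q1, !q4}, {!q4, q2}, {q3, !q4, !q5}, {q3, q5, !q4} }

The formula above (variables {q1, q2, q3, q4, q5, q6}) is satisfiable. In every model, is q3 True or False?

True

Suppose q3 = false.
(q6) alone gives q6 = true.
(!q2) alone gives q2 = false.
(q4) alone gives q4 = true.
That conflicts with the unit clause (!q4).
So every satisfying assignment has q3 = True.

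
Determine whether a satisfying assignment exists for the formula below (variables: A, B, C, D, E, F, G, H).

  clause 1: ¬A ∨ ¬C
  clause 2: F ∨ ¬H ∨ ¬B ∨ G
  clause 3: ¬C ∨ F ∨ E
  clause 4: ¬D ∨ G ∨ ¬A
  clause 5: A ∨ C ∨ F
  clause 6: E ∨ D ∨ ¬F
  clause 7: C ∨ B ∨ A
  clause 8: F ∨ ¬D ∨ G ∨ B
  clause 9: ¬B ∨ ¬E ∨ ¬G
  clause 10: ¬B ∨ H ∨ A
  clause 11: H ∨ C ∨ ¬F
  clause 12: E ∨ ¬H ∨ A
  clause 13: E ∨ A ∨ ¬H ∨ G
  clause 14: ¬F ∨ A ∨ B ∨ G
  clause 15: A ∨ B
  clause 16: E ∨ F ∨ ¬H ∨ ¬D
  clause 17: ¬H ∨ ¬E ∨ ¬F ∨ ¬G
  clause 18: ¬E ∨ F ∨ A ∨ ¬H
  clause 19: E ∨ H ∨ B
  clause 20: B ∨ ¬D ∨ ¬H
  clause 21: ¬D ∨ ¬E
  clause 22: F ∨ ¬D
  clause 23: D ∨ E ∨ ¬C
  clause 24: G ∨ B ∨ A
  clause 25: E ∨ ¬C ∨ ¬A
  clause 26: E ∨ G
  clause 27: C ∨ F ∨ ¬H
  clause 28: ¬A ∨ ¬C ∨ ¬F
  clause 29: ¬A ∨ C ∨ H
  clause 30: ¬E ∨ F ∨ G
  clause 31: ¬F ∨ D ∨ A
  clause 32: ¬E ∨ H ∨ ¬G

Yes

Suppose A = True.
The clause (¬C) is unit, so C = False.
The clause (H) is unit, so H = True.
The clause (F) is unit, so F = True.
Suppose D = True.
The clause (G) is unit, so G = True.
The clause (¬E) is unit, so E = False.
The clause (B) is unit, so B = True.
All clauses are satisfied.
A satisfying assignment: A=True, B=True, C=False, D=True, E=False, F=True, G=True, H=True.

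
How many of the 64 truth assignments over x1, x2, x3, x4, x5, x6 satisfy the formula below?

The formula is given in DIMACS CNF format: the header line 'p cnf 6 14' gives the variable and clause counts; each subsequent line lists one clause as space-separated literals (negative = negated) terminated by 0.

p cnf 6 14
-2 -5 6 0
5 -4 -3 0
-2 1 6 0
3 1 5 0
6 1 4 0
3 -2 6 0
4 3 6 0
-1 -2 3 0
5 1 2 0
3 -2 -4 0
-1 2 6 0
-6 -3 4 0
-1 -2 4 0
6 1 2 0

11

There are 2^6 = 64 truth assignments over (x1, x2, x3, x4, x5, x6).
Split on x2. With x2 = True, the clauses containing x2 are satisfied and ¬x2 drops from the rest; 3 of the 2^5 = 32 assignments to the other variables satisfy what remains.
With x2 = False, by the same count on the reduced clause set, 8 assignments work.
Total: 3 + 8 = 11.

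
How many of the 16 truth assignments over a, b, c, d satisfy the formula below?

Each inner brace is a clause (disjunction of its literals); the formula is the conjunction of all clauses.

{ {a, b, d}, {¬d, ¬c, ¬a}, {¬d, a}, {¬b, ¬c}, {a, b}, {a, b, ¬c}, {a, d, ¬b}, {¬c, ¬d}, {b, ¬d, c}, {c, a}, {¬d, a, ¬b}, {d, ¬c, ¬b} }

There are 2^4 = 16 truth assignments over (a, b, c, d).
Check each against the 12 clauses (columns in the order a, b, c, d):
  F F F F  ✗ fails (a ∨ b ∨ d)
  F F F T  ✗ fails (¬d ∨ a)
  F F T F  ✗ fails (a ∨ b ∨ d)
  F F T T  ✗ fails (¬d ∨ a)
  F T F F  ✗ fails (a ∨ d ∨ ¬b)
  F T F T  ✗ fails (¬d ∨ a)
  F T T F  ✗ fails (¬b ∨ ¬c)
  F T T T  ✗ fails (¬d ∨ a)
  T F F F  ✓ satisfies all
  T F F T  ✗ fails (b ∨ ¬d ∨ c)
  T F T F  ✓ satisfies all
  T F T T  ✗ fails (¬d ∨ ¬c ∨ ¬a)
  T T F F  ✓ satisfies all
  T T F T  ✓ satisfies all
  T T T F  ✗ fails (¬b ∨ ¬c)
  T T T T  ✗ fails (¬d ∨ ¬c ∨ ¬a)
4 of the 16 rows are models.

4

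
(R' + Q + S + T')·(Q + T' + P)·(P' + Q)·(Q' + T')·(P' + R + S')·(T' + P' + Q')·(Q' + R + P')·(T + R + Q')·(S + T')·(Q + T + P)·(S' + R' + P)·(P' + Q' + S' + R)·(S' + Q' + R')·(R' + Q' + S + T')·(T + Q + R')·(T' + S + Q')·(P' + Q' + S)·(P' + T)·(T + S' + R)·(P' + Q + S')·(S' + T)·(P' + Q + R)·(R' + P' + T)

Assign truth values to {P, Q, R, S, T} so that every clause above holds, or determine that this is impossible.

P: 0,  Q: 1,  R: 1,  S: 0,  T: 0

Case P = 0:
Case Q = 1:
Unit clause (T') forces T = 0.
Unit clause (R) forces R = 1.
Unit clause (S') forces S = 0.
This assignment satisfies each clause.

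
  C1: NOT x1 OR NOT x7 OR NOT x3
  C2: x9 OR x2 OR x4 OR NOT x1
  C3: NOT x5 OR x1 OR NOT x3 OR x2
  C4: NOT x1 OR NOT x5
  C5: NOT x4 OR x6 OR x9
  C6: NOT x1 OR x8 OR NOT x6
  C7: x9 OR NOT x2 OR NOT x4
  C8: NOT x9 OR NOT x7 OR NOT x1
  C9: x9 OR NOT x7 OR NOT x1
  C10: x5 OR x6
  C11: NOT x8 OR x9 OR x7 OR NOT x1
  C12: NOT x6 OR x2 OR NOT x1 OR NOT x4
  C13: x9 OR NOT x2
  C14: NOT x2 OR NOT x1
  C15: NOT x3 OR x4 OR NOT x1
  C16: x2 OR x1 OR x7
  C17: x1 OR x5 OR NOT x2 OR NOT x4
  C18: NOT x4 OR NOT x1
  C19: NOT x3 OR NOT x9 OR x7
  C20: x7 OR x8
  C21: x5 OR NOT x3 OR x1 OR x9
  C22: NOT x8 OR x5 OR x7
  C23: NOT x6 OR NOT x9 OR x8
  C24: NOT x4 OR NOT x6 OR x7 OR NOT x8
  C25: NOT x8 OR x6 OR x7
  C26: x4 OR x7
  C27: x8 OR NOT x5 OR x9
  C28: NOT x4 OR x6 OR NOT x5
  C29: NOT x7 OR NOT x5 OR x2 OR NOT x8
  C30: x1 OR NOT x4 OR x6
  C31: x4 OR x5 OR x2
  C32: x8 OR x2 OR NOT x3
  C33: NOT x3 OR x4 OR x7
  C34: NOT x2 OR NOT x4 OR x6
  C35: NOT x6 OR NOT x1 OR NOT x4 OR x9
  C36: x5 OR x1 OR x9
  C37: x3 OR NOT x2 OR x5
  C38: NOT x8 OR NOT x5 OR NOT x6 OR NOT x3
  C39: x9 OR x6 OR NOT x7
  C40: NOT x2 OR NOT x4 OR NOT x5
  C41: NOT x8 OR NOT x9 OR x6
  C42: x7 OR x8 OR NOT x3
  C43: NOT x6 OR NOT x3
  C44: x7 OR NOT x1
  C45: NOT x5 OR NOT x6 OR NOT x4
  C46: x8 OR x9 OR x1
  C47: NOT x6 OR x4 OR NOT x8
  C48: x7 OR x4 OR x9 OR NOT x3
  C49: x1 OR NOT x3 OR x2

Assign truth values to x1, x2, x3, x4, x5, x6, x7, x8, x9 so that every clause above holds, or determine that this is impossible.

Branch on x1: set x1 = false.
Branch on x5: set x5 = true.
Branch on x3: set x3 = false.
Branch on x9: set x9 = true.
Branch on x2: set x2 = true.
The clause (NOT x4) is unit, so x4 = false.
The clause (x7) is unit, so x7 = true.
Branch on x6: set x6 = false.
The clause (NOT x8) is unit, so x8 = false.
All clauses are satisfied.

x1=false; x2=true; x3=false; x4=false; x5=true; x6=false; x7=true; x8=false; x9=true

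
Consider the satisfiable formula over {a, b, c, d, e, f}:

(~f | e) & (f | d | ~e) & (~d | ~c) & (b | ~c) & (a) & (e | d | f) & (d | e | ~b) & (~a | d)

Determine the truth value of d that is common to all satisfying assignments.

Suppose d = 0.
Unit clause (a) forces a = 1.
That conflicts with the unit clause (~a).
So every satisfying assignment has d = True.

True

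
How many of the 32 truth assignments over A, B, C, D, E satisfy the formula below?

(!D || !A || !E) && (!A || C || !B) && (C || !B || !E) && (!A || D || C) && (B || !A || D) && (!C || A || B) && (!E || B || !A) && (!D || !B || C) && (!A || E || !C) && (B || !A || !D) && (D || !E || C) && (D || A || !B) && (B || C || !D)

4

There are 2^5 = 32 truth assignments over (A, B, C, D, E).
Split on B. With B = true, the clauses containing B are satisfied and !B drops from the rest; 3 of the 2^4 = 16 assignments to the other variables satisfy what remains.
With B = false, by the same count on the reduced clause set, 1 assignment works.
(One model: A=F, B=F, C=F, D=F, E=F.)
Total: 3 + 1 = 4.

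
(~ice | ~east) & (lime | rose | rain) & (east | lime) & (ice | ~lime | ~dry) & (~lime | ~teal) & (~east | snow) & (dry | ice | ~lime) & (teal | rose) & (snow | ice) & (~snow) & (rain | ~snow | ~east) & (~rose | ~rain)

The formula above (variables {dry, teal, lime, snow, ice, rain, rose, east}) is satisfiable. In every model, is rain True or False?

False

Suppose rain = 1.
(~snow) alone gives snow = 0.
(~east) alone gives east = 0.
(lime) alone gives lime = 1.
(~teal) alone gives teal = 0.
(rose) alone gives rose = 1.
That conflicts with the unit clause (~rose).
So every satisfying assignment has rain = False.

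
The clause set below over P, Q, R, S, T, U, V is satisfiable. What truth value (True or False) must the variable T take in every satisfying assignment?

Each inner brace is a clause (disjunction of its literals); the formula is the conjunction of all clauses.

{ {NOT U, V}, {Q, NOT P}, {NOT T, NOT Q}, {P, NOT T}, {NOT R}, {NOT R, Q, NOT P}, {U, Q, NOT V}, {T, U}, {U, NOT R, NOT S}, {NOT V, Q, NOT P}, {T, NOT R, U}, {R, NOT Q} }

Suppose T = true.
(NOT Q) alone gives Q = false.
(NOT P) alone gives P = false.
But (P) is also a unit clause — contradiction.
So every satisfying assignment has T = False.

False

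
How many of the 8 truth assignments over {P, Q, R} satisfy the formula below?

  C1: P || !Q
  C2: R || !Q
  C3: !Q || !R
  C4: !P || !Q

4

There are 2^3 = 8 truth assignments over (P, Q, R).
Split on R. With R = true, the clauses containing R are satisfied and !R drops from the rest; 2 of the 2^2 = 4 assignments to the other variables satisfy what remains.
With R = false, by the same count on the reduced clause set, 2 assignments work.
Total: 2 + 2 = 4.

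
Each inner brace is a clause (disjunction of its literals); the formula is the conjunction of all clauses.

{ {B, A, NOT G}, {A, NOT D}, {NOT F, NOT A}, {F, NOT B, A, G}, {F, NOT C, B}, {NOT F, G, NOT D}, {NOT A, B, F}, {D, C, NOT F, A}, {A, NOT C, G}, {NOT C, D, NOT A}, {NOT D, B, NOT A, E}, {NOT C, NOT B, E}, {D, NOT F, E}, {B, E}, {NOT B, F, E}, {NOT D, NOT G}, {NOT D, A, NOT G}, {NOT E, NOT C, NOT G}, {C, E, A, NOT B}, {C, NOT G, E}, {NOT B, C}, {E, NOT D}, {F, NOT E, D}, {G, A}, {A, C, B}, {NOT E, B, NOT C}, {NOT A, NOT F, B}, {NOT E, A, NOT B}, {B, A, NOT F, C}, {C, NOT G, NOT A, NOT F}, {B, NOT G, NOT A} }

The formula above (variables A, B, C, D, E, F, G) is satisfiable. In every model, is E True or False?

Suppose E = false.
(B) alone gives B = true.
(NOT C) alone gives C = false.
That conflicts with the unit clause (C).
So every satisfying assignment has E = True.

True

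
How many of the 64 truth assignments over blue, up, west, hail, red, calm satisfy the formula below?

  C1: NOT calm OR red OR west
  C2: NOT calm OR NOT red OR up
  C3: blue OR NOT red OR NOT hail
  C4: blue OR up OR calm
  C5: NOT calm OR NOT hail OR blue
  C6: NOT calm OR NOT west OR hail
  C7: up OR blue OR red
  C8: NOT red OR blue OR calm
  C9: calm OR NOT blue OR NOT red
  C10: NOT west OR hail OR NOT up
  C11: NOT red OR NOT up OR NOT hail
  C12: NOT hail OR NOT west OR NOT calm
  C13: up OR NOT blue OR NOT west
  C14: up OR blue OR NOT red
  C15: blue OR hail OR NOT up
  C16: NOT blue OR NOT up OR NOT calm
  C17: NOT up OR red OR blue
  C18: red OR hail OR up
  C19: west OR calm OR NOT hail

There are 2^6 = 64 truth assignments over (blue, up, west, hail, red, calm).
Split on red. With red = true, the clauses containing red are satisfied and NOT red drops from the rest; 0 of the 2^5 = 32 assignments to the other variables satisfy what remains.
With red = false, by the same count on the reduced clause set, 2 assignments work.
Total: 0 + 2 = 2.

2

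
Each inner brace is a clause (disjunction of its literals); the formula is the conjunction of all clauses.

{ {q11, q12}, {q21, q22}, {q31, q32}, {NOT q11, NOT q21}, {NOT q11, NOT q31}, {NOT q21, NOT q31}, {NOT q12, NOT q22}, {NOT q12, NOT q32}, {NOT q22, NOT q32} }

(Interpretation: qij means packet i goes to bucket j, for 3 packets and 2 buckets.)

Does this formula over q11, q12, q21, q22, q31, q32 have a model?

No

Branch on q11: set q11 = true.
The clause (NOT q21) is unit, so q21 = false.
The clause (q22) is unit, so q22 = true.
The clause (NOT q31) is unit, so q31 = false.
The clause (q32) is unit, so q32 = true.
Now (NOT q32) is unsatisfied and unit — conflict.
Undo q11 and try q11 = false.
The clause (q12) is unit, so q12 = true.
The clause (NOT q22) is unit, so q22 = false.
The clause (q21) is unit, so q21 = true.
The clause (NOT q31) is unit, so q31 = false.
The clause (q32) is unit, so q32 = true.
Now (NOT q32) is unsatisfied and unit — conflict.
Either choice for q11 ends in contradiction.
No assignment satisfies every clause.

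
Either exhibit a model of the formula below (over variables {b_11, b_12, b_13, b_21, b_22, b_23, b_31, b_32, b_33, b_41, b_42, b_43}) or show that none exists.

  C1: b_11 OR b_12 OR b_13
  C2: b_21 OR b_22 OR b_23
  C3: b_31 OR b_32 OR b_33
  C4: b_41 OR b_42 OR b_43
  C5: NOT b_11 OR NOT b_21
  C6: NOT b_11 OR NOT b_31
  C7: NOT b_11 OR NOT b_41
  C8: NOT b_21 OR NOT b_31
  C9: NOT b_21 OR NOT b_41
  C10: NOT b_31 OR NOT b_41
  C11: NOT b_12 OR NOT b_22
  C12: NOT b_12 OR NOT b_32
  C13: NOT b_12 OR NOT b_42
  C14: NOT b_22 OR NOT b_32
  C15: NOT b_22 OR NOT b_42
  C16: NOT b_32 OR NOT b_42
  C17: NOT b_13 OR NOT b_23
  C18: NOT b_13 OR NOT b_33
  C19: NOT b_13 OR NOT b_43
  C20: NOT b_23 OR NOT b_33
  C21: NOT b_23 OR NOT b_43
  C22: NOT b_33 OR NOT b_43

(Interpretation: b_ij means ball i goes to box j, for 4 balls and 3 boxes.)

UNSATISFIABLE

Case b_11 = false:
Case b_12 = true:
Unit clause (NOT b_22) forces b_22 = false.
Unit clause (NOT b_32) forces b_32 = false.
Unit clause (NOT b_42) forces b_42 = false.
Case b_21 = true:
Unit clause (NOT b_31) forces b_31 = false.
Unit clause (b_33) forces b_33 = true.
Unit clause (NOT b_41) forces b_41 = false.
Unit clause (b_43) forces b_43 = true.
But (NOT b_43) is also a unit clause — contradiction.
That branch fails; take b_21 = false instead.
Unit clause (b_23) forces b_23 = true.
Unit clause (NOT b_13) forces b_13 = false.
Unit clause (NOT b_33) forces b_33 = false.
Unit clause (b_31) forces b_31 = true.
Unit clause (NOT b_41) forces b_41 = false.
Unit clause (b_43) forces b_43 = true.
But (NOT b_43) is also a unit clause — contradiction.
Neither b_21 = true nor b_21 = false works.
That branch fails; take b_12 = false instead.
Unit clause (b_13) forces b_13 = true.
Unit clause (NOT b_23) forces b_23 = false.
Unit clause (NOT b_33) forces b_33 = false.
Unit clause (NOT b_43) forces b_43 = false.
Case b_21 = true:
Unit clause (NOT b_31) forces b_31 = false.
Unit clause (b_32) forces b_32 = true.
Unit clause (NOT b_41) forces b_41 = false.
Unit clause (b_42) forces b_42 = true.
But (NOT b_42) is also a unit clause — contradiction.
That branch fails; take b_21 = false instead.
Unit clause (b_22) forces b_22 = true.
Unit clause (NOT b_32) forces b_32 = false.
Unit clause (b_31) forces b_31 = true.
Unit clause (NOT b_41) forces b_41 = false.
Unit clause (b_42) forces b_42 = true.
But (NOT b_42) is also a unit clause — contradiction.
Neither b_21 = true nor b_21 = false works.
Neither b_12 = true nor b_12 = false works.
That branch fails; take b_11 = true instead.
Unit clause (NOT b_21) forces b_21 = false.
Unit clause (NOT b_31) forces b_31 = false.
Unit clause (NOT b_41) forces b_41 = false.
Case b_22 = true:
Unit clause (NOT b_12) forces b_12 = false.
Unit clause (NOT b_32) forces b_32 = false.
Unit clause (b_33) forces b_33 = true.
Unit clause (NOT b_42) forces b_42 = false.
Unit clause (b_43) forces b_43 = true.
But (NOT b_43) is also a unit clause — contradiction.
That branch fails; take b_22 = false instead.
Unit clause (b_23) forces b_23 = true.
Unit clause (NOT b_13) forces b_13 = false.
Unit clause (NOT b_33) forces b_33 = false.
Unit clause (b_32) forces b_32 = true.
Unit clause (NOT b_12) forces b_12 = false.
Unit clause (NOT b_42) forces b_42 = false.
Unit clause (b_43) forces b_43 = true.
But (NOT b_43) is also a unit clause — contradiction.
Neither b_22 = true nor b_22 = false works.
Neither b_11 = true nor b_11 = false works.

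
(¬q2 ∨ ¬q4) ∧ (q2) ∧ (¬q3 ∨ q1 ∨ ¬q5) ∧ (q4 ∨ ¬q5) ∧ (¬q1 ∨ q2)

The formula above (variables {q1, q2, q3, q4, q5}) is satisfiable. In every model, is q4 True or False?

Suppose q4 = True.
From the singleton clause (¬q2), q2 = False.
But (q2) is also a unit clause — contradiction.
So every satisfying assignment has q4 = False.

False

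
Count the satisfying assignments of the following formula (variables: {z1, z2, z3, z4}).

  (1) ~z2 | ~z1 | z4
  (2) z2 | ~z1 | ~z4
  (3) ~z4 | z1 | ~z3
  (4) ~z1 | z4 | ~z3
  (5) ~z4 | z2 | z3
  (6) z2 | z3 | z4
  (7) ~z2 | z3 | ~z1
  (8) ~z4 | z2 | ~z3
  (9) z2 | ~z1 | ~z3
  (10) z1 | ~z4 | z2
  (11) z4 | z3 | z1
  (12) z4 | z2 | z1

3

There are 2^4 = 16 truth assignments over (z1, z2, z3, z4).
Check each against the 12 clauses (columns in the order z1, z2, z3, z4):
  F F F F  ✗ fails (z2 | z3 | z4)
  F F F T  ✗ fails (~z4 | z2 | z3)
  F F T F  ✗ fails (z4 | z2 | z1)
  F F T T  ✗ fails (~z4 | z1 | ~z3)
  F T F F  ✗ fails (z4 | z3 | z1)
  F T F T  ✓ satisfies all
  F T T F  ✓ satisfies all
  F T T T  ✗ fails (~z4 | z1 | ~z3)
  T F F F  ✗ fails (z2 | z3 | z4)
  T F F T  ✗ fails (z2 | ~z1 | ~z4)
  T F T F  ✗ fails (~z1 | z4 | ~z3)
  T F T T  ✗ fails (z2 | ~z1 | ~z4)
  T T F F  ✗ fails (~z2 | ~z1 | z4)
  T T F T  ✗ fails (~z2 | z3 | ~z1)
  T T T F  ✗ fails (~z2 | ~z1 | z4)
  T T T T  ✓ satisfies all
3 of the 16 rows are models.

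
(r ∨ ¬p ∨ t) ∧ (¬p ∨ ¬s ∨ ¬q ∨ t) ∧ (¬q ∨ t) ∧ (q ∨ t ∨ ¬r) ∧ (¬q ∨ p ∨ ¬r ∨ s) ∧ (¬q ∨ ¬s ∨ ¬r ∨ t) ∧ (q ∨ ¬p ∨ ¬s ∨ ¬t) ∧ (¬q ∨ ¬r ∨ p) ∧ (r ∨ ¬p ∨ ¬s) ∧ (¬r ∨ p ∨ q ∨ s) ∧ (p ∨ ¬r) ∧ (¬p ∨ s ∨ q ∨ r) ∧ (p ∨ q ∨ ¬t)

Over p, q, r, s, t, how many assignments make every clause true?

8

There are 2^5 = 32 truth assignments over (p, q, r, s, t).
Split on r. With r = True, the clauses containing r are satisfied and ¬r drops from the rest; 3 of the 2^4 = 16 assignments to the other variables satisfy what remains.
With r = False, by the same count on the reduced clause set, 5 assignments work.
(One model: p=F, q=F, r=F, s=F, t=F.)
Total: 3 + 5 = 8.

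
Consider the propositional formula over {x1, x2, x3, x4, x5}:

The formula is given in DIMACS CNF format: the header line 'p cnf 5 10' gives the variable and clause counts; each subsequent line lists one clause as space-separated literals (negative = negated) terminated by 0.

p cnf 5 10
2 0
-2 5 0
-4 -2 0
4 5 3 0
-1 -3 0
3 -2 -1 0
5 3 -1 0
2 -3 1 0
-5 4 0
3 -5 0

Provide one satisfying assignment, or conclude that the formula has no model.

UNSATISFIABLE

Unit clause (x2) forces x2 = True.
Unit clause (x5) forces x5 = True.
Unit clause (¬x4) forces x4 = False.
Now (x4) is unsatisfied and unit — conflict.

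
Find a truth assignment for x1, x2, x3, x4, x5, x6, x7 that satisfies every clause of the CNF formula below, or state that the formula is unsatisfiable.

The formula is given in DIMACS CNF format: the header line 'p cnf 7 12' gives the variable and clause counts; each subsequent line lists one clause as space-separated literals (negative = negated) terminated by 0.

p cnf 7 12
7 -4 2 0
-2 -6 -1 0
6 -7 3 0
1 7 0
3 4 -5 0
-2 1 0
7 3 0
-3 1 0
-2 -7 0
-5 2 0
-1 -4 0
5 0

x1: True; x2: True; x3: True; x4: False; x5: True; x6: False; x7: False

The clause (x5) is unit, so x5 = True.
The clause (x2) is unit, so x2 = True.
The clause (x1) is unit, so x1 = True.
The clause (¬x6) is unit, so x6 = False.
The clause (¬x7) is unit, so x7 = False.
The clause (x3) is unit, so x3 = True.
The clause (¬x4) is unit, so x4 = False.
This assignment satisfies each clause.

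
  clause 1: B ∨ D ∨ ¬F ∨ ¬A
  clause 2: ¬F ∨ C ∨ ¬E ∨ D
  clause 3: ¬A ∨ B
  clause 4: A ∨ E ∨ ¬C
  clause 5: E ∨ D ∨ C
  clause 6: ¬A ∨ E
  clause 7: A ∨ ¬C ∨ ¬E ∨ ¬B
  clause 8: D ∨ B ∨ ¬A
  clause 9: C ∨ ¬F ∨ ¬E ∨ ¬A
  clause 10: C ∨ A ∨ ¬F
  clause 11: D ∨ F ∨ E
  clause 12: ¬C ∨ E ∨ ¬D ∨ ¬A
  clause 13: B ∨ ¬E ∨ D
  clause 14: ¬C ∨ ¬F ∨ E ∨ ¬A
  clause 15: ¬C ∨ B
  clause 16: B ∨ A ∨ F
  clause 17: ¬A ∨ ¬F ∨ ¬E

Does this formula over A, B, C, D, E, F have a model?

Branch on A: set A = True.
From the singleton clause (B), B = True.
From the singleton clause (E), E = True.
From the singleton clause (¬F), F = False.
All clauses hold; C, D can take either value.
A satisfying assignment: A ↦ True, B ↦ True, C ↦ False, D ↦ True, E ↦ True, F ↦ False.

Yes, satisfiable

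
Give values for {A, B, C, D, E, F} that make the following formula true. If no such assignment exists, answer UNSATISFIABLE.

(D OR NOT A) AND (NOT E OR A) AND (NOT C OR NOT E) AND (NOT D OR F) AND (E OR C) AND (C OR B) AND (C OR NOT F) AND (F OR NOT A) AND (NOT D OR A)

A=false; B=true; C=true; D=false; E=false; F=true

Case D = false:
The clause (NOT A) is unit, so A = false.
The clause (NOT E) is unit, so E = false.
The clause (C) is unit, so C = true.
No clause remains; B, F are free.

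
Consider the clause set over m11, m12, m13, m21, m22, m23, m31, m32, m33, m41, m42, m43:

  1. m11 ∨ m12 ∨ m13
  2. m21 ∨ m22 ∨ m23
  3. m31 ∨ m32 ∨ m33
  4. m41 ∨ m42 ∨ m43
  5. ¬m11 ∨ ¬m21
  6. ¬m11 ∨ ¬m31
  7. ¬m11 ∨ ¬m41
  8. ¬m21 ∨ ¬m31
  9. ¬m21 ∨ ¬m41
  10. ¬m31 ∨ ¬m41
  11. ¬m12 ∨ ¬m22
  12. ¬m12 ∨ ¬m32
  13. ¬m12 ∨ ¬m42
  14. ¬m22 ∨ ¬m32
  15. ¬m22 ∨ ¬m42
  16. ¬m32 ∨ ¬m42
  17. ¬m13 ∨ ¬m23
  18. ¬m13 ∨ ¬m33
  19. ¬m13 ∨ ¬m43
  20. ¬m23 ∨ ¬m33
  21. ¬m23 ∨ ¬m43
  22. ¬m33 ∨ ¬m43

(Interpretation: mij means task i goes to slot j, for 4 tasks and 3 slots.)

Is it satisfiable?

No

Suppose m11 = False.
Suppose m12 = True.
(¬m22) alone gives m22 = False.
(¬m32) alone gives m32 = False.
(¬m42) alone gives m42 = False.
Suppose m21 = True.
(¬m31) alone gives m31 = False.
(m33) alone gives m33 = True.
(¬m41) alone gives m41 = False.
(m43) alone gives m43 = True.
But (¬m43) is also a unit clause — contradiction.
So m21 must be the other value — set m21 = False.
(m23) alone gives m23 = True.
(¬m13) alone gives m13 = False.
(¬m33) alone gives m33 = False.
(m31) alone gives m31 = True.
(¬m41) alone gives m41 = False.
(m43) alone gives m43 = True.
But (¬m43) is also a unit clause — contradiction.
Neither m21 = True nor m21 = False works.
So m12 must be the other value — set m12 = False.
(m13) alone gives m13 = True.
(¬m23) alone gives m23 = False.
(¬m33) alone gives m33 = False.
(¬m43) alone gives m43 = False.
Suppose m21 = True.
(¬m31) alone gives m31 = False.
(m32) alone gives m32 = True.
(¬m41) alone gives m41 = False.
(m42) alone gives m42 = True.
But (¬m42) is also a unit clause — contradiction.
So m21 must be the other value — set m21 = False.
(m22) alone gives m22 = True.
(¬m32) alone gives m32 = False.
(m31) alone gives m31 = True.
(¬m41) alone gives m41 = False.
(m42) alone gives m42 = True.
But (¬m42) is also a unit clause — contradiction.
Neither m21 = True nor m21 = False works.
Neither m12 = True nor m12 = False works.
So m11 must be the other value — set m11 = True.
(¬m21) alone gives m21 = False.
(¬m31) alone gives m31 = False.
(¬m41) alone gives m41 = False.
Suppose m22 = True.
(¬m12) alone gives m12 = False.
(¬m32) alone gives m32 = False.
(m33) alone gives m33 = True.
(¬m42) alone gives m42 = False.
(m43) alone gives m43 = True.
But (¬m43) is also a unit clause — contradiction.
So m22 must be the other value — set m22 = False.
(m23) alone gives m23 = True.
(¬m13) alone gives m13 = False.
(¬m33) alone gives m33 = False.
(m32) alone gives m32 = True.
(¬m12) alone gives m12 = False.
(¬m42) alone gives m42 = False.
(m43) alone gives m43 = True.
But (¬m43) is also a unit clause — contradiction.
Neither m22 = True nor m22 = False works.
Neither m11 = True nor m11 = False works.
No assignment satisfies every clause.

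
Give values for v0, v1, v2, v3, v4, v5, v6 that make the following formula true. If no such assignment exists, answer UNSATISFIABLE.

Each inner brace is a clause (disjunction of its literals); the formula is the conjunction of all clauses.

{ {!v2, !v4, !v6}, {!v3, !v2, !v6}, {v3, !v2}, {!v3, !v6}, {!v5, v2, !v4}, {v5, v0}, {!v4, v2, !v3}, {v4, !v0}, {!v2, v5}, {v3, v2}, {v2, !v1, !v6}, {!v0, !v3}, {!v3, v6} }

UNSATISFIABLE

Branch on v3: set v3 = true.
The clause (!v6) is unit, so v6 = false.
That conflicts with the unit clause (v6).
Backtrack on v3: now try v3 = false.
The clause (!v2) is unit, so v2 = false.
That conflicts with the unit clause (v2).
Either choice for v3 ends in contradiction.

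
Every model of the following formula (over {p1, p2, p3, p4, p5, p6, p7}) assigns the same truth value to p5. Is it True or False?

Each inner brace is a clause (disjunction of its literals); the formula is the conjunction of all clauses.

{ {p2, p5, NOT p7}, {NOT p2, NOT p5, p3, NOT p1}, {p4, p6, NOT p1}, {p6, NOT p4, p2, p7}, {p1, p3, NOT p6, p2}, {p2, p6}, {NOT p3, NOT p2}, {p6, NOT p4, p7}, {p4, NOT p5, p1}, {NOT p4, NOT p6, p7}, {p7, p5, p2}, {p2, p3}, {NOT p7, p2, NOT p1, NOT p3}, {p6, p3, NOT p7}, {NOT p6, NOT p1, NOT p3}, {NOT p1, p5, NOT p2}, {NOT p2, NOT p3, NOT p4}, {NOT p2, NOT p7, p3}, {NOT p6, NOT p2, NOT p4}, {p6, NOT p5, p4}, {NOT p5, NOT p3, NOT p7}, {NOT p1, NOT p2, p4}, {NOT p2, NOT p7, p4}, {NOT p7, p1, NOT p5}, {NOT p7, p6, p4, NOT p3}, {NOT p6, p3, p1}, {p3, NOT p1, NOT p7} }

Suppose p5 = true.
Branch on p2: set p2 = true.
From the singleton clause (NOT p3), p3 = false.
From the singleton clause (NOT p1), p1 = false.
From the singleton clause (p4), p4 = true.
From the singleton clause (NOT p7), p7 = false.
From the singleton clause (p6), p6 = true.
Now (NOT p6) is unsatisfied and unit — conflict.
So p2 must be the other value — set p2 = false.
From the singleton clause (p6), p6 = true.
From the singleton clause (p3), p3 = true.
From the singleton clause (NOT p1), p1 = false.
From the singleton clause (p4), p4 = true.
From the singleton clause (p7), p7 = true.
Now (NOT p7) is unsatisfied and unit — conflict.
Both values of p2 lead to a conflict.
So every satisfying assignment has p5 = False.

False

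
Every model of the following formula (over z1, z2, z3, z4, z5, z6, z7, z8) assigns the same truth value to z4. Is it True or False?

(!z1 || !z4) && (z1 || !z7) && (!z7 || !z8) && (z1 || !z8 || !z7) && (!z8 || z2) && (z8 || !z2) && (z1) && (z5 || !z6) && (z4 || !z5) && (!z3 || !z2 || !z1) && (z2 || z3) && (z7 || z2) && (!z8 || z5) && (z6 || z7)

Suppose z4 = true.
(!z1) alone gives z1 = false.
Now (z1) is unsatisfied and unit — conflict.
So every satisfying assignment has z4 = False.

False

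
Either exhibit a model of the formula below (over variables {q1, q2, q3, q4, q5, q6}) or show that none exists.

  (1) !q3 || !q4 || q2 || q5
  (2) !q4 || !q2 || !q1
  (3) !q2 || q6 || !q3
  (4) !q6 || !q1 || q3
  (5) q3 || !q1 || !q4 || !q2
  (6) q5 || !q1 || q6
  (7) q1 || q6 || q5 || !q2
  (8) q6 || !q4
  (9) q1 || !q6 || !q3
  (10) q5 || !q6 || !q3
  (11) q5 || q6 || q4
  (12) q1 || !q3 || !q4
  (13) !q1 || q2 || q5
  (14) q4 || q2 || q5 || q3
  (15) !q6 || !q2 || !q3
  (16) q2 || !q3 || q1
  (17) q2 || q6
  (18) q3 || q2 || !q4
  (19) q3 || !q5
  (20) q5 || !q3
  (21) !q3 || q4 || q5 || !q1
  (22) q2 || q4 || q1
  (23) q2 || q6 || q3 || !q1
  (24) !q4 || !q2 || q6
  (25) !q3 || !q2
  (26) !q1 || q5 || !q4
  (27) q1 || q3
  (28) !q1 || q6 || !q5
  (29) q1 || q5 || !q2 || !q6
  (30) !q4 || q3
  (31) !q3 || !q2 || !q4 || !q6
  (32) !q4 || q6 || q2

Branch on q6: set q6 = true.
Branch on q1: set q1 = true.
The clause (q3) is unit, so q3 = true.
The clause (q5) is unit, so q5 = true.
The clause (!q2) is unit, so q2 = false.
No clause remains; q4 is free.

q1=true,  q2=false,  q3=true,  q4=false,  q5=true,  q6=true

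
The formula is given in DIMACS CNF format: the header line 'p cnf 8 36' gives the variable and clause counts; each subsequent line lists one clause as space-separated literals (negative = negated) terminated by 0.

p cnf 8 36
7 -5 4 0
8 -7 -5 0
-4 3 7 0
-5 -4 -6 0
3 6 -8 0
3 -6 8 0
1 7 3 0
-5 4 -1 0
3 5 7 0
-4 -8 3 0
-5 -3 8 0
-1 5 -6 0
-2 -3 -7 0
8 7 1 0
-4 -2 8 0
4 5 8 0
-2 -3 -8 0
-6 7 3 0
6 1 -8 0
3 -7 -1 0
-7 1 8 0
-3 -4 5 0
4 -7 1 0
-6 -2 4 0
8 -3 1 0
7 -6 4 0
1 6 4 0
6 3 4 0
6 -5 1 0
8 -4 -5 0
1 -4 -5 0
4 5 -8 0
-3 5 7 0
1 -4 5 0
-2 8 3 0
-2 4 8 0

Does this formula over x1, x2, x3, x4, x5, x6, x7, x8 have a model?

Yes, satisfiable

Case x7 = True:
Case x8 = True:
Case x3 = True:
The clause (¬x2) is unit, so x2 = False.
Case x6 = False:
The clause (x1) is unit, so x1 = True.
Case x5 = True:
The clause (x4) is unit, so x4 = True.
All clauses are satisfied.
A satisfying assignment: x1 ↦ True; x2 ↦ False; x3 ↦ True; x4 ↦ True; x5 ↦ True; x6 ↦ False; x7 ↦ True; x8 ↦ True.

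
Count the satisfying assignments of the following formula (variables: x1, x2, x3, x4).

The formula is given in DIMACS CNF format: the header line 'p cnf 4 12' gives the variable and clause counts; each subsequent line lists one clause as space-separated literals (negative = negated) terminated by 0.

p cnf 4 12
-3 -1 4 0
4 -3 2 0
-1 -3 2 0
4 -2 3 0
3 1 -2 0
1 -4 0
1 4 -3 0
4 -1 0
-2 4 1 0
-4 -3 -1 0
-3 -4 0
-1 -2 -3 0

3

There are 2^4 = 16 truth assignments over (x1, x2, x3, x4).
Check each against the 12 clauses (columns in the order x1, x2, x3, x4):
  F F F F  ✓ satisfies all
  F F F T  ✗ fails (x1 ∨ ¬x4)
  F F T F  ✗ fails (x4 ∨ ¬x3 ∨ x2)
  F F T T  ✗ fails (x1 ∨ ¬x4)
  F T F F  ✗ fails (x4 ∨ ¬x2 ∨ x3)
  F T F T  ✗ fails (x3 ∨ x1 ∨ ¬x2)
  F T T F  ✗ fails (x1 ∨ x4 ∨ ¬x3)
  F T T T  ✗ fails (x1 ∨ ¬x4)
  T F F F  ✗ fails (x4 ∨ ¬x1)
  T F F T  ✓ satisfies all
  T F T F  ✗ fails (¬x3 ∨ ¬x1 ∨ x4)
  T F T T  ✗ fails (¬x1 ∨ ¬x3 ∨ x2)
  T T F F  ✗ fails (x4 ∨ ¬x2 ∨ x3)
  T T F T  ✓ satisfies all
  T T T F  ✗ fails (¬x3 ∨ ¬x1 ∨ x4)
  T T T T  ✗ fails (¬x4 ∨ ¬x3 ∨ ¬x1)
3 of the 16 rows are models.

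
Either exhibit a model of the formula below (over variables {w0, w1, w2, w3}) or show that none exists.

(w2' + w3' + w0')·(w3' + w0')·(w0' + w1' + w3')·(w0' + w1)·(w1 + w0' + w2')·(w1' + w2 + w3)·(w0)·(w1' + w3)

UNSATISFIABLE

From the singleton clause (w0), w0 = 1.
From the singleton clause (w3'), w3 = 0.
From the singleton clause (w1), w1 = 1.
But (w1') is also a unit clause — contradiction.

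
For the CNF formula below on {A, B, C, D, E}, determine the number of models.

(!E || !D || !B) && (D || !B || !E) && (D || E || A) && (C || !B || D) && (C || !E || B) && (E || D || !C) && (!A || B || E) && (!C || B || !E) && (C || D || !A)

There are 2^5 = 32 truth assignments over (A, B, C, D, E).
Split on A. With A = true, the clauses containing A are satisfied and !A drops from the rest; 2 of the 2^4 = 16 assignments to the other variables satisfy what remains.
With A = false, by the same count on the reduced clause set, 4 assignments work.
Total: 2 + 4 = 6.

6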